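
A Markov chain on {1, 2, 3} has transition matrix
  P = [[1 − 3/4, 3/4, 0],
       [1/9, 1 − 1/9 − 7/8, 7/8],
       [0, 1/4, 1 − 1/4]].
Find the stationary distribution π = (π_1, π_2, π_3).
π = (8/251, 54/251, 189/251)

This is a birth-death chain on three states, which satisfies detailed balance: π_1 · P_{12} = π_2 · P_{21} and π_2 · P_{23} = π_3 · P_{32}.
From π_1 · 3/4 = π_2 · 1/9: π_2/π_1 = (3/4)/(1/9) = 27/4.
From π_2 · 7/8 = π_3 · 1/4: π_3/π_2 = (7/8)/(1/4) = 7/2.
Take π_1 proportional to 1; then unnormalized π = (1, 27/4, 189/8). Normalize by dividing by the sum 251/8:
  π = (8/251, 54/251, 189/251).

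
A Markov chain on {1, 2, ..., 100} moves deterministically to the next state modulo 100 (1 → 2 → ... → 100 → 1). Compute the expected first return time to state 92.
E[T_92 | X_0 = 92] = 100

The chain cycles deterministically, so starting at state 92 it returns in exactly 100 steps. Equivalently, the stationary distribution is uniform π_j = 1/100 for every state j, so by Kac's formula E[T_92] = 1/π_92 = 100.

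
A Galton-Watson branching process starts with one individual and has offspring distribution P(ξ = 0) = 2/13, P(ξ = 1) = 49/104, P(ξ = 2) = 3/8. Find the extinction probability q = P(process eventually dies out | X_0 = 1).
q = 16/39

The pgf is f(s) = 2/13 + 49/104·s + 3/8·s². The extinction probability q is the smallest fixed point of f in [0, 1]. Setting s = f(s):
  3/8·s² + (49/104 − 1)·s + 2/13 = 0
  3/8·s² − (2/13 + 3/8)·s + 2/13 = 0
which factors as (s − 1)·(3/8·s − 2/13) = 0, giving roots s = 1 and s = (2/13)/(3/8) = 16/39.
Mean offspring μ = 49/104 + 2·3/8 = 127/104 > 1 (supercritical), so q < 1. The extinction probability is the smaller root: q = (2/13)/(3/8) = 16/39.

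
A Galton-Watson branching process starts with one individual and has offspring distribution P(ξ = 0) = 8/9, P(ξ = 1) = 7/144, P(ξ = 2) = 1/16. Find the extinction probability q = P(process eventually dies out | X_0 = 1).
q = 1

Mean offspring μ = 0·8/9 + 1·7/144 + 2·1/16 = 25/144 ≤ 1. For μ ≤ 1 with offspring not concentrated at 1, the Galton-Watson process goes extinct almost surely, so q = 1.
(Algebraic check: The pgf is f(s) = 8/9 + 7/144·s + 1/16·s². The extinction probability q is the smallest fixed point of f in [0, 1]. Setting s = f(s):
  1/16·s² + (7/144 − 1)·s + 8/9 = 0
  1/16·s² − (8/9 + 1/16)·s + 8/9 = 0
which factors as (s − 1)·(1/16·s − 8/9) = 0, giving roots s = 1 and s = (8/9)/(1/16) = 128/9. Since 128/9 ≥ 1, the smallest root in [0, 1] is s = 1.)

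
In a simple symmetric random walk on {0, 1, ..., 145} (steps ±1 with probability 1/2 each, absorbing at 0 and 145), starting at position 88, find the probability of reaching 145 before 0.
P(hit 145 before 0) = 88/145

Let u_k = P(hit 145 before 0 | start at k). Then u_0 = 0, u_145 = 1, and u_k = u_{k-1}/2 + u_{k+1}/2 for 1 ≤ k ≤ 144. This harmonic recurrence is solved by u_k = k/145, giving u_88 = 88/145.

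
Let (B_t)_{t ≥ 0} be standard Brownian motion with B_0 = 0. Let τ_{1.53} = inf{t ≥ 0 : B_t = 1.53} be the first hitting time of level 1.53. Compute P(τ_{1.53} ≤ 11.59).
P(τ_{1.53} ≤ 11.59) = 2(1 − Φ(1.53/√11.59)) = 2(1 − Φ(0.4494)) ≈ 0.6531

By the reflection principle for standard BM, P(τ_b ≤ t) = 2 · P(B_t ≥ b). Since B_t ~ N(0, t), P(B_t ≥ 1.53) = 1 − Φ(1.53/√t) = 1 − Φ(1.53/√11.59) = 1 − Φ(0.4494) ≈ 0.32657. Doubling: P(τ_{1.53} ≤ 11.59) ≈ 2 · 0.32657 = 0.65314 ≈ 0.6531.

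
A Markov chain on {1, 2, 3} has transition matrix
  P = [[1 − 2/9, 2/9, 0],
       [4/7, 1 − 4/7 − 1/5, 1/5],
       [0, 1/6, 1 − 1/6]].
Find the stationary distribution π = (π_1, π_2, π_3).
π = (90/167, 35/167, 42/167)

This is a birth-death chain on three states, which satisfies detailed balance: π_1 · P_{12} = π_2 · P_{21} and π_2 · P_{23} = π_3 · P_{32}.
From π_1 · 2/9 = π_2 · 4/7: π_2/π_1 = (2/9)/(4/7) = 7/18.
From π_2 · 1/5 = π_3 · 1/6: π_3/π_2 = (1/5)/(1/6) = 6/5.
Take π_1 proportional to 1; then unnormalized π = (1, 7/18, 7/15). Normalize by dividing by the sum 167/90:
  π = (90/167, 35/167, 42/167).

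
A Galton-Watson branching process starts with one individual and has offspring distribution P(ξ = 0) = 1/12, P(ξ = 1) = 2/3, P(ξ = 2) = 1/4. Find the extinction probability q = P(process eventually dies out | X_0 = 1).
q = 1/3

The pgf is f(s) = 1/12 + 2/3·s + 1/4·s². The extinction probability q is the smallest fixed point of f in [0, 1]. Setting s = f(s):
  1/4·s² + (2/3 − 1)·s + 1/12 = 0
  1/4·s² − (1/12 + 1/4)·s + 1/12 = 0
which factors as (s − 1)·(1/4·s − 1/12) = 0, giving roots s = 1 and s = (1/12)/(1/4) = 1/3.
Mean offspring μ = 2/3 + 2·1/4 = 7/6 > 1 (supercritical), so q < 1. The extinction probability is the smaller root: q = (1/12)/(1/4) = 1/3.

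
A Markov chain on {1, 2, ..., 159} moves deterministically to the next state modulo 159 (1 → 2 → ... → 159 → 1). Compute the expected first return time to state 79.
E[T_79 | X_0 = 79] = 159

The chain cycles deterministically, so starting at state 79 it returns in exactly 159 steps. Equivalently, the stationary distribution is uniform π_j = 1/159 for every state j, so by Kac's formula E[T_79] = 1/π_79 = 159.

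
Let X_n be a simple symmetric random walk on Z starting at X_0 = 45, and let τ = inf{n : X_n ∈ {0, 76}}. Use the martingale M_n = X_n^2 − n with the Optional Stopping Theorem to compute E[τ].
E[τ] = 1395

M_n = X_n^2 − n is a martingale (since E[X_{n+1}^2 | F_n] = X_n^2 + 1). By OST (τ has finite mean in a bounded region), E[M_τ] = E[M_0] = X_0^2 − 0 = 45^2 = 2025. Also E[M_τ] = E[X_τ^2] − E[τ]. The walk exits at 0 or 76, with P(hit 76 first) = 45/76, so E[X_τ^2] = 76^2 · 45/76 + 0 = 3420. Thus E[τ] = E[X_τ^2] − E[M_τ] = 3420 − 2025 = 1395 = 45(76 − 45) = 1395.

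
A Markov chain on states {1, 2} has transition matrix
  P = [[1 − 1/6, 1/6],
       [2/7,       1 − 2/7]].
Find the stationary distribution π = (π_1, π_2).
π_1 = 12/19, π_2 = 7/19

Solve πP = π with π_1 + π_2 = 1. From πP = π: π_1 · (1 − 1/6) + π_2 · 2/7 = π_1 ⇒ π_2 · 2/7 = π_1 · 1/6 ⇒ π_2/π_1 = (1/6)/(2/7) = 7/12. Together with π_1 + π_2 = 1:
  π_1 = (2/7)/(1/6 + 2/7) = (2/7)/(19/42) = 12/19,
  π_2 = (1/6)/(1/6 + 2/7) = (1/6)/(19/42) = 7/19.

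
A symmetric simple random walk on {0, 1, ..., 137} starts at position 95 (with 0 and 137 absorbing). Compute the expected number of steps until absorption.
E[τ | X_0 = 95] = 3990

Let v_k = E[τ | X_0 = k]. Boundary: v_0 = v_137 = 0. Recurrence: v_k = 1 + (v_{k-1} + v_{k+1})/2 for 1 ≤ k ≤ 136. The particular solution to v_k − (v_{k-1} + v_{k+1})/2 = 1 is v_k = −k^2. Adding homogeneous solution A + B k and matching boundaries gives v_k = k (137 − k). Substituting k = 95: v_95 = 95 · 42 = 3990.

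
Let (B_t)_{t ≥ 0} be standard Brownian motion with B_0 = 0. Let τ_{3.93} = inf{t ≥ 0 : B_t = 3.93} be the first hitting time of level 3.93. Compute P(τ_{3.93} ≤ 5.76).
P(τ_{3.93} ≤ 5.76) = 2(1 − Φ(3.93/√5.76)) = 2(1 − Φ(1.6375)) ≈ 0.1015

By the reflection principle for standard BM, P(τ_b ≤ t) = 2 · P(B_t ≥ b). Since B_t ~ N(0, t), P(B_t ≥ 3.93) = 1 − Φ(3.93/√t) = 1 − Φ(3.93/√5.76) = 1 − Φ(1.6375) ≈ 0.05076. Doubling: P(τ_{3.93} ≤ 5.76) ≈ 2 · 0.05076 = 0.10152 ≈ 0.1015.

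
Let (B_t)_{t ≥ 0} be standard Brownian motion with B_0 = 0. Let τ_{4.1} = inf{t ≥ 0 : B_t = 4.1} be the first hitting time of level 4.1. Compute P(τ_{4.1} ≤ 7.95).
P(τ_{4.1} ≤ 7.95) = 2(1 − Φ(4.1/√7.95)) = 2(1 − Φ(1.4541)) ≈ 0.1459

By the reflection principle for standard BM, P(τ_b ≤ t) = 2 · P(B_t ≥ b). Since B_t ~ N(0, t), P(B_t ≥ 4.1) = 1 − Φ(4.1/√t) = 1 − Φ(4.1/√7.95) = 1 − Φ(1.4541) ≈ 0.07296. Doubling: P(τ_{4.1} ≤ 7.95) ≈ 2 · 0.07296 = 0.14592 ≈ 0.1459.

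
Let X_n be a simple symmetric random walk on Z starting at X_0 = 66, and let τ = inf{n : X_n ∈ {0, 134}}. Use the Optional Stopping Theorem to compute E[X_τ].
E[X_τ] = 66

X_n is a martingale and τ is a bounded-mean stopping time (indeed τ is finite a.s. with bounded expectation since the walk is in a bounded region). By the OST, E[X_τ] = E[X_0] = 66. Equivalently: E[X_τ] = 134 · P(hit 134 first) + 0 · P(hit 0 first) = 134 · (66/134) = 66.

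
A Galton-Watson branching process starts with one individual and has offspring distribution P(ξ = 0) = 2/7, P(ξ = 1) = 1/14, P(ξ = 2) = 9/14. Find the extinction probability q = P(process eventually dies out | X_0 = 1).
q = 4/9

The pgf is f(s) = 2/7 + 1/14·s + 9/14·s². The extinction probability q is the smallest fixed point of f in [0, 1]. Setting s = f(s):
  9/14·s² + (1/14 − 1)·s + 2/7 = 0
  9/14·s² − (2/7 + 9/14)·s + 2/7 = 0
which factors as (s − 1)·(9/14·s − 2/7) = 0, giving roots s = 1 and s = (2/7)/(9/14) = 4/9.
Mean offspring μ = 1/14 + 2·9/14 = 19/14 > 1 (supercritical), so q < 1. The extinction probability is the smaller root: q = (2/7)/(9/14) = 4/9.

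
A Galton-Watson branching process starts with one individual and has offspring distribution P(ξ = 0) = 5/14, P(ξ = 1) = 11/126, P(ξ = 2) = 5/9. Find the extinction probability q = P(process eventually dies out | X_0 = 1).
q = 9/14

The pgf is f(s) = 5/14 + 11/126·s + 5/9·s². The extinction probability q is the smallest fixed point of f in [0, 1]. Setting s = f(s):
  5/9·s² + (11/126 − 1)·s + 5/14 = 0
  5/9·s² − (5/14 + 5/9)·s + 5/14 = 0
which factors as (s − 1)·(5/9·s − 5/14) = 0, giving roots s = 1 and s = (5/14)/(5/9) = 9/14.
Mean offspring μ = 11/126 + 2·5/9 = 151/126 > 1 (supercritical), so q < 1. The extinction probability is the smaller root: q = (5/14)/(5/9) = 9/14.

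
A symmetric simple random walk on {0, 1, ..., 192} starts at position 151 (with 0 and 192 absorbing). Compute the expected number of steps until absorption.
E[τ | X_0 = 151] = 6191

Let v_k = E[τ | X_0 = k]. Boundary: v_0 = v_192 = 0. Recurrence: v_k = 1 + (v_{k-1} + v_{k+1})/2 for 1 ≤ k ≤ 191. The particular solution to v_k − (v_{k-1} + v_{k+1})/2 = 1 is v_k = −k^2. Adding homogeneous solution A + B k and matching boundaries gives v_k = k (192 − k). Substituting k = 151: v_151 = 151 · 41 = 6191.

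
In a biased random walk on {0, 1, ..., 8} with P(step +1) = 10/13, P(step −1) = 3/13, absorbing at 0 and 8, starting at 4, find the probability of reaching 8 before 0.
P(hit 8 before 0) = (1 − (3/10)^4) / (1 − (3/10)^8) = 10000/10081

Let u_k denote P(reach 8 before 0 | start at k). Boundary: u_0 = 0, u_8 = 1. Recurrence: u_k = 10/13·u_{k+1} + 3/13·u_{k-1} for 1 ≤ k ≤ 7. Try u_k = A + B·r^k with r = q/p = (3/13)/(10/13) = 3/10. Substitution satisfies the recurrence; boundary conditions give:
  u_k = (1 − r^k) / (1 − r^N) = (1 − (3/10)^4) / (1 − (3/10)^8) = 10000/10081.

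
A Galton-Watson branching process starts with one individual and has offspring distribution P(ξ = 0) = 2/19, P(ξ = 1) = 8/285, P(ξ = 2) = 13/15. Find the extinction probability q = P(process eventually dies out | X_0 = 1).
q = 30/247

The pgf is f(s) = 2/19 + 8/285·s + 13/15·s². The extinction probability q is the smallest fixed point of f in [0, 1]. Setting s = f(s):
  13/15·s² + (8/285 − 1)·s + 2/19 = 0
  13/15·s² − (2/19 + 13/15)·s + 2/19 = 0
which factors as (s − 1)·(13/15·s − 2/19) = 0, giving roots s = 1 and s = (2/19)/(13/15) = 30/247.
Mean offspring μ = 8/285 + 2·13/15 = 502/285 > 1 (supercritical), so q < 1. The extinction probability is the smaller root: q = (2/19)/(13/15) = 30/247.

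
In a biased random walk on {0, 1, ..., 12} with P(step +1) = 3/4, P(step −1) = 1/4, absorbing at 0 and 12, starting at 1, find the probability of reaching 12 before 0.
P(hit 12 before 0) = (1 − (1/3)^1) / (1 − (1/3)^12) = 177147/265720

Let u_k denote P(reach 12 before 0 | start at k). Boundary: u_0 = 0, u_12 = 1. Recurrence: u_k = 3/4·u_{k+1} + 1/4·u_{k-1} for 1 ≤ k ≤ 11. Try u_k = A + B·r^k with r = q/p = (1/4)/(3/4) = 1/3. Substitution satisfies the recurrence; boundary conditions give:
  u_k = (1 − r^k) / (1 − r^N) = (1 − (1/3)^1) / (1 − (1/3)^12) = 177147/265720.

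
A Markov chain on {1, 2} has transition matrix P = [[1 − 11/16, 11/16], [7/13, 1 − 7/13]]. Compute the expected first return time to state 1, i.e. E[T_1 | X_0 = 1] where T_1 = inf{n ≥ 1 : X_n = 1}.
E[T_1 | X_0 = 1] = 1/π_1 = 255/112

For an irreducible recurrent Markov chain with stationary distribution π, E[T_i | X_0 = i] = 1/π_i (Kac's formula). Here π_1 = (7/13)/(11/16 + 7/13) = (7/13)/(255/208) = 112/255, so E[T_1 | X_0 = 1] = 1/π_1 = (11/16 + 7/13)/(7/13) = (255/208)/(7/13) = 255/112.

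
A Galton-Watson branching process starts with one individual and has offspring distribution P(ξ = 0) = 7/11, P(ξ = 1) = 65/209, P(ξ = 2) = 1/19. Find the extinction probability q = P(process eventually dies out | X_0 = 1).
q = 1

Mean offspring μ = 0·7/11 + 1·65/209 + 2·1/19 = 87/209 ≤ 1. For μ ≤ 1 with offspring not concentrated at 1, the Galton-Watson process goes extinct almost surely, so q = 1.
(Algebraic check: The pgf is f(s) = 7/11 + 65/209·s + 1/19·s². The extinction probability q is the smallest fixed point of f in [0, 1]. Setting s = f(s):
  1/19·s² + (65/209 − 1)·s + 7/11 = 0
  1/19·s² − (7/11 + 1/19)·s + 7/11 = 0
which factors as (s − 1)·(1/19·s − 7/11) = 0, giving roots s = 1 and s = (7/11)/(1/19) = 133/11. Since 133/11 ≥ 1, the smallest root in [0, 1] is s = 1.)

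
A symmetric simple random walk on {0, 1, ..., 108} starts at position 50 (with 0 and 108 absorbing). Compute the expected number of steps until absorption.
E[τ | X_0 = 50] = 2900

Let v_k = E[τ | X_0 = k]. Boundary: v_0 = v_108 = 0. Recurrence: v_k = 1 + (v_{k-1} + v_{k+1})/2 for 1 ≤ k ≤ 107. The particular solution to v_k − (v_{k-1} + v_{k+1})/2 = 1 is v_k = −k^2. Adding homogeneous solution A + B k and matching boundaries gives v_k = k (108 − k). Substituting k = 50: v_50 = 50 · 58 = 2900.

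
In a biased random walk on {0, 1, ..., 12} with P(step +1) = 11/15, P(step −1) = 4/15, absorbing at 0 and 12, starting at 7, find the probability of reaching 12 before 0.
P(hit 12 before 0) = (1 − (4/11)^7) / (1 − (4/11)^12) = 447969959591/448344514215

Let u_k denote P(reach 12 before 0 | start at k). Boundary: u_0 = 0, u_12 = 1. Recurrence: u_k = 11/15·u_{k+1} + 4/15·u_{k-1} for 1 ≤ k ≤ 11. Try u_k = A + B·r^k with r = q/p = (4/15)/(11/15) = 4/11. Substitution satisfies the recurrence; boundary conditions give:
  u_k = (1 − r^k) / (1 − r^N) = (1 − (4/11)^7) / (1 − (4/11)^12) = 447969959591/448344514215.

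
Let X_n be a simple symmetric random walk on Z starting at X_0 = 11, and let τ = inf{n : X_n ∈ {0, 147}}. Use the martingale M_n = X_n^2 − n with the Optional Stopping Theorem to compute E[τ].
E[τ] = 1496

M_n = X_n^2 − n is a martingale (since E[X_{n+1}^2 | F_n] = X_n^2 + 1). By OST (τ has finite mean in a bounded region), E[M_τ] = E[M_0] = X_0^2 − 0 = 11^2 = 121. Also E[M_τ] = E[X_τ^2] − E[τ]. The walk exits at 0 or 147, with P(hit 147 first) = 11/147, so E[X_τ^2] = 147^2 · 11/147 + 0 = 1617. Thus E[τ] = E[X_τ^2] − E[M_τ] = 1617 − 121 = 1496 = 11(147 − 11) = 1496.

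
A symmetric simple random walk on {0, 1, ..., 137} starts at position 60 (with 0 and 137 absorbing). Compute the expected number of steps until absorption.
E[τ | X_0 = 60] = 4620

Let v_k = E[τ | X_0 = k]. Boundary: v_0 = v_137 = 0. Recurrence: v_k = 1 + (v_{k-1} + v_{k+1})/2 for 1 ≤ k ≤ 136. The particular solution to v_k − (v_{k-1} + v_{k+1})/2 = 1 is v_k = −k^2. Adding homogeneous solution A + B k and matching boundaries gives v_k = k (137 − k). Substituting k = 60: v_60 = 60 · 77 = 4620.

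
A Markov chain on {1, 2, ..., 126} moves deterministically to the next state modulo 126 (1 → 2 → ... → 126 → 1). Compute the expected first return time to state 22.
E[T_22 | X_0 = 22] = 126

The chain cycles deterministically, so starting at state 22 it returns in exactly 126 steps. Equivalently, the stationary distribution is uniform π_j = 1/126 for every state j, so by Kac's formula E[T_22] = 1/π_22 = 126.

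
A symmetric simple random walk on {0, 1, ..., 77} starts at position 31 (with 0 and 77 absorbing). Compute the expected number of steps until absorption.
E[τ | X_0 = 31] = 1426

Let v_k = E[τ | X_0 = k]. Boundary: v_0 = v_77 = 0. Recurrence: v_k = 1 + (v_{k-1} + v_{k+1})/2 for 1 ≤ k ≤ 76. The particular solution to v_k − (v_{k-1} + v_{k+1})/2 = 1 is v_k = −k^2. Adding homogeneous solution A + B k and matching boundaries gives v_k = k (77 − k). Substituting k = 31: v_31 = 31 · 46 = 1426.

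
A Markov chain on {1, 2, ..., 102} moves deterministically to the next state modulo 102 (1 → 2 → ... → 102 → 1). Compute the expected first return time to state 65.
E[T_65 | X_0 = 65] = 102

The chain cycles deterministically, so starting at state 65 it returns in exactly 102 steps. Equivalently, the stationary distribution is uniform π_j = 1/102 for every state j, so by Kac's formula E[T_65] = 1/π_65 = 102.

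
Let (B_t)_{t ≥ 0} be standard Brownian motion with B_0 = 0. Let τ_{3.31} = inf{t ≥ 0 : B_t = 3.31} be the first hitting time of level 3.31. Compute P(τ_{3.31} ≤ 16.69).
P(τ_{3.31} ≤ 16.69) = 2(1 − Φ(3.31/√16.69)) = 2(1 − Φ(0.8102)) ≈ 0.4178

By the reflection principle for standard BM, P(τ_b ≤ t) = 2 · P(B_t ≥ b). Since B_t ~ N(0, t), P(B_t ≥ 3.31) = 1 − Φ(3.31/√t) = 1 − Φ(3.31/√16.69) = 1 − Φ(0.8102) ≈ 0.20891. Doubling: P(τ_{3.31} ≤ 16.69) ≈ 2 · 0.20891 = 0.41782 ≈ 0.4178.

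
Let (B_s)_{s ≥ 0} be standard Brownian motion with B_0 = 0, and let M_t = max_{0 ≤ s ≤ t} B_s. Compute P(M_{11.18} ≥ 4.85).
P(M_{11.18} ≥ 4.85) = 2·P(B_{11.18} ≥ 4.85) = 2(1 − Φ(4.85/√11.18)) ≈ 0.1469

By the reflection principle for Brownian motion, P(M_t ≥ a) = 2 · P(B_t ≥ a) for a ≥ 0. Since B_t ~ N(0, t), P(B_t ≥ 4.85) = 1 − Φ(4.85/√t) = 1 − Φ(4.85/√11.18) = 1 − Φ(1.4505). So
  P(M_{11.18} ≥ 4.85) = 2(1 − Φ(1.4505)) ≈ 0.1469.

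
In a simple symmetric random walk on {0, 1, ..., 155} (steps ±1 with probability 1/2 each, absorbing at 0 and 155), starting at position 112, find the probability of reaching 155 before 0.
P(hit 155 before 0) = 112/155

Let u_k = P(hit 155 before 0 | start at k). Then u_0 = 0, u_155 = 1, and u_k = u_{k-1}/2 + u_{k+1}/2 for 1 ≤ k ≤ 154. This harmonic recurrence is solved by u_k = k/155, giving u_112 = 112/155.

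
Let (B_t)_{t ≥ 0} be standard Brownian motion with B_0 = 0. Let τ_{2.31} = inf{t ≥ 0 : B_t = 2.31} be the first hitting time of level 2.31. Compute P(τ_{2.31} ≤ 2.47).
P(τ_{2.31} ≤ 2.47) = 2(1 − Φ(2.31/√2.47)) = 2(1 − Φ(1.4698)) ≈ 0.1416

By the reflection principle for standard BM, P(τ_b ≤ t) = 2 · P(B_t ≥ b). Since B_t ~ N(0, t), P(B_t ≥ 2.31) = 1 − Φ(2.31/√t) = 1 − Φ(2.31/√2.47) = 1 − Φ(1.4698) ≈ 0.07081. Doubling: P(τ_{2.31} ≤ 2.47) ≈ 2 · 0.07081 = 0.14162 ≈ 0.1416.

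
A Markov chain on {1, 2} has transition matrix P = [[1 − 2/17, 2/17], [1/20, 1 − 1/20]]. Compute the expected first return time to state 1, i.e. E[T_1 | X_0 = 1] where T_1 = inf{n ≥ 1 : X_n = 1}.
E[T_1 | X_0 = 1] = 1/π_1 = 57/17

For an irreducible recurrent Markov chain with stationary distribution π, E[T_i | X_0 = i] = 1/π_i (Kac's formula). Here π_1 = (1/20)/(2/17 + 1/20) = (1/20)/(57/340) = 17/57, so E[T_1 | X_0 = 1] = 1/π_1 = (2/17 + 1/20)/(1/20) = (57/340)/(1/20) = 57/17.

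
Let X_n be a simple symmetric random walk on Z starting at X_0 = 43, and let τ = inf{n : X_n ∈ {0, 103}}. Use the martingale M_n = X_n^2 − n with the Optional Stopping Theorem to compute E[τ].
E[τ] = 2580

M_n = X_n^2 − n is a martingale (since E[X_{n+1}^2 | F_n] = X_n^2 + 1). By OST (τ has finite mean in a bounded region), E[M_τ] = E[M_0] = X_0^2 − 0 = 43^2 = 1849. Also E[M_τ] = E[X_τ^2] − E[τ]. The walk exits at 0 or 103, with P(hit 103 first) = 43/103, so E[X_τ^2] = 103^2 · 43/103 + 0 = 4429. Thus E[τ] = E[X_τ^2] − E[M_τ] = 4429 − 1849 = 2580 = 43(103 − 43) = 2580.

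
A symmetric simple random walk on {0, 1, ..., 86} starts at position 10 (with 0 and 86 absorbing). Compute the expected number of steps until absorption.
E[τ | X_0 = 10] = 760

Let v_k = E[τ | X_0 = k]. Boundary: v_0 = v_86 = 0. Recurrence: v_k = 1 + (v_{k-1} + v_{k+1})/2 for 1 ≤ k ≤ 85. The particular solution to v_k − (v_{k-1} + v_{k+1})/2 = 1 is v_k = −k^2. Adding homogeneous solution A + B k and matching boundaries gives v_k = k (86 − k). Substituting k = 10: v_10 = 10 · 76 = 760.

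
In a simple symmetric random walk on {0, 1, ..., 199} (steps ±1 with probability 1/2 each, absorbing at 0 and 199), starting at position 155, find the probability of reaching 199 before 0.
P(hit 199 before 0) = 155/199

Let u_k = P(hit 199 before 0 | start at k). Then u_0 = 0, u_199 = 1, and u_k = u_{k-1}/2 + u_{k+1}/2 for 1 ≤ k ≤ 198. This harmonic recurrence is solved by u_k = k/199, giving u_155 = 155/199.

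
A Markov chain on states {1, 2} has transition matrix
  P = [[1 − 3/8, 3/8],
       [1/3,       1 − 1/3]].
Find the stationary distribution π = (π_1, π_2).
π_1 = 8/17, π_2 = 9/17

Solve πP = π with π_1 + π_2 = 1. From πP = π: π_1 · (1 − 3/8) + π_2 · 1/3 = π_1 ⇒ π_2 · 1/3 = π_1 · 3/8 ⇒ π_2/π_1 = (3/8)/(1/3) = 9/8. Together with π_1 + π_2 = 1:
  π_1 = (1/3)/(3/8 + 1/3) = (1/3)/(17/24) = 8/17,
  π_2 = (3/8)/(3/8 + 1/3) = (3/8)/(17/24) = 9/17.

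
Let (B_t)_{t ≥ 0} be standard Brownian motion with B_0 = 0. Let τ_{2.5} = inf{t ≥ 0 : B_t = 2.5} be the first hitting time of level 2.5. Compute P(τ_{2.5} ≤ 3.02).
P(τ_{2.5} ≤ 3.02) = 2(1 − Φ(2.5/√3.02)) = 2(1 − Φ(1.4386)) ≈ 0.1503

By the reflection principle for standard BM, P(τ_b ≤ t) = 2 · P(B_t ≥ b). Since B_t ~ N(0, t), P(B_t ≥ 2.5) = 1 − Φ(2.5/√t) = 1 − Φ(2.5/√3.02) = 1 − Φ(1.4386) ≈ 0.07513. Doubling: P(τ_{2.5} ≤ 3.02) ≈ 2 · 0.07513 = 0.15026 ≈ 0.1503.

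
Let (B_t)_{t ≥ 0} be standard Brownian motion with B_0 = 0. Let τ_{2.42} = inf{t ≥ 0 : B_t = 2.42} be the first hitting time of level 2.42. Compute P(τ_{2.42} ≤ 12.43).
P(τ_{2.42} ≤ 12.43) = 2(1 − Φ(2.42/√12.43)) = 2(1 − Φ(0.6864)) ≈ 0.4925

By the reflection principle for standard BM, P(τ_b ≤ t) = 2 · P(B_t ≥ b). Since B_t ~ N(0, t), P(B_t ≥ 2.42) = 1 − Φ(2.42/√t) = 1 − Φ(2.42/√12.43) = 1 − Φ(0.6864) ≈ 0.24623. Doubling: P(τ_{2.42} ≤ 12.43) ≈ 2 · 0.24623 = 0.49246 ≈ 0.4925.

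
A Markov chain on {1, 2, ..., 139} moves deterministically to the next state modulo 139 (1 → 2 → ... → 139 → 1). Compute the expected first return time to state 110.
E[T_110 | X_0 = 110] = 139

The chain cycles deterministically, so starting at state 110 it returns in exactly 139 steps. Equivalently, the stationary distribution is uniform π_j = 1/139 for every state j, so by Kac's formula E[T_110] = 1/π_110 = 139.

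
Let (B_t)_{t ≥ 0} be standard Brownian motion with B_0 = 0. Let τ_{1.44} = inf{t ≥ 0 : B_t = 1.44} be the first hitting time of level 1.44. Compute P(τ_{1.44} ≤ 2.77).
P(τ_{1.44} ≤ 2.77) = 2(1 − Φ(1.44/√2.77)) = 2(1 − Φ(0.8652)) ≈ 0.3869

By the reflection principle for standard BM, P(τ_b ≤ t) = 2 · P(B_t ≥ b). Since B_t ~ N(0, t), P(B_t ≥ 1.44) = 1 − Φ(1.44/√t) = 1 − Φ(1.44/√2.77) = 1 − Φ(0.8652) ≈ 0.19346. Doubling: P(τ_{1.44} ≤ 2.77) ≈ 2 · 0.19346 = 0.38692 ≈ 0.3869.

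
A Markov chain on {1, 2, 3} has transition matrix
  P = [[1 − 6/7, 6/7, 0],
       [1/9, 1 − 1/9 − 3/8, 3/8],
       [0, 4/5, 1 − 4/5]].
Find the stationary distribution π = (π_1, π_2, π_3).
π = (112/1381, 864/1381, 405/1381)

This is a birth-death chain on three states, which satisfies detailed balance: π_1 · P_{12} = π_2 · P_{21} and π_2 · P_{23} = π_3 · P_{32}.
From π_1 · 6/7 = π_2 · 1/9: π_2/π_1 = (6/7)/(1/9) = 54/7.
From π_2 · 3/8 = π_3 · 4/5: π_3/π_2 = (3/8)/(4/5) = 15/32.
Take π_1 proportional to 1; then unnormalized π = (1, 54/7, 405/112). Normalize by dividing by the sum 1381/112:
  π = (112/1381, 864/1381, 405/1381).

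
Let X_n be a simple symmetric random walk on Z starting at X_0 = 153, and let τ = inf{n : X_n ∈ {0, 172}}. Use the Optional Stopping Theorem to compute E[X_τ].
E[X_τ] = 153

X_n is a martingale and τ is a bounded-mean stopping time (indeed τ is finite a.s. with bounded expectation since the walk is in a bounded region). By the OST, E[X_τ] = E[X_0] = 153. Equivalently: E[X_τ] = 172 · P(hit 172 first) + 0 · P(hit 0 first) = 172 · (153/172) = 153.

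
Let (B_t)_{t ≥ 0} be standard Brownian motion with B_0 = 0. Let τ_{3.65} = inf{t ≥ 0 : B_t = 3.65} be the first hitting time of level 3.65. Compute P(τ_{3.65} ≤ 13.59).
P(τ_{3.65} ≤ 13.59) = 2(1 − Φ(3.65/√13.59)) = 2(1 − Φ(0.9901)) ≈ 0.3221

By the reflection principle for standard BM, P(τ_b ≤ t) = 2 · P(B_t ≥ b). Since B_t ~ N(0, t), P(B_t ≥ 3.65) = 1 − Φ(3.65/√t) = 1 − Φ(3.65/√13.59) = 1 − Φ(0.9901) ≈ 0.16106. Doubling: P(τ_{3.65} ≤ 13.59) ≈ 2 · 0.16106 = 0.32212 ≈ 0.3221.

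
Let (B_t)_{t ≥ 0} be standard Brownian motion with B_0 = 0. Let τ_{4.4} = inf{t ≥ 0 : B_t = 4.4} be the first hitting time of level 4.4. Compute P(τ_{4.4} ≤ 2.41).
P(τ_{4.4} ≤ 2.41) = 2(1 − Φ(4.4/√2.41)) = 2(1 − Φ(2.8343)) ≈ 0.0046

By the reflection principle for standard BM, P(τ_b ≤ t) = 2 · P(B_t ≥ b). Since B_t ~ N(0, t), P(B_t ≥ 4.4) = 1 − Φ(4.4/√t) = 1 − Φ(4.4/√2.41) = 1 − Φ(2.8343) ≈ 0.00230. Doubling: P(τ_{4.4} ≤ 2.41) ≈ 2 · 0.00230 = 0.00460 ≈ 0.0046.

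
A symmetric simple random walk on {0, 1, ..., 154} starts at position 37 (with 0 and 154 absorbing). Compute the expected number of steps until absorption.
E[τ | X_0 = 37] = 4329

Let v_k = E[τ | X_0 = k]. Boundary: v_0 = v_154 = 0. Recurrence: v_k = 1 + (v_{k-1} + v_{k+1})/2 for 1 ≤ k ≤ 153. The particular solution to v_k − (v_{k-1} + v_{k+1})/2 = 1 is v_k = −k^2. Adding homogeneous solution A + B k and matching boundaries gives v_k = k (154 − k). Substituting k = 37: v_37 = 37 · 117 = 4329.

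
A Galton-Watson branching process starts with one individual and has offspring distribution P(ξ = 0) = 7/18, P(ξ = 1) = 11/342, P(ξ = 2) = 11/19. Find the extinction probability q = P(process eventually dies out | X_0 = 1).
q = 133/198

The pgf is f(s) = 7/18 + 11/342·s + 11/19·s². The extinction probability q is the smallest fixed point of f in [0, 1]. Setting s = f(s):
  11/19·s² + (11/342 − 1)·s + 7/18 = 0
  11/19·s² − (7/18 + 11/19)·s + 7/18 = 0
which factors as (s − 1)·(11/19·s − 7/18) = 0, giving roots s = 1 and s = (7/18)/(11/19) = 133/198.
Mean offspring μ = 11/342 + 2·11/19 = 407/342 > 1 (supercritical), so q < 1. The extinction probability is the smaller root: q = (7/18)/(11/19) = 133/198.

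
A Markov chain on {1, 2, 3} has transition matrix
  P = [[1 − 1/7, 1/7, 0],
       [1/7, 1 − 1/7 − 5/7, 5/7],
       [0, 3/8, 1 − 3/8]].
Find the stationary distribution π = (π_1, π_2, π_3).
π = (21/82, 21/82, 20/41)

This is a birth-death chain on three states, which satisfies detailed balance: π_1 · P_{12} = π_2 · P_{21} and π_2 · P_{23} = π_3 · P_{32}.
From π_1 · 1/7 = π_2 · 1/7: π_2/π_1 = (1/7)/(1/7) = 1.
From π_2 · 5/7 = π_3 · 3/8: π_3/π_2 = (5/7)/(3/8) = 40/21.
Take π_1 proportional to 1; then unnormalized π = (1, 1, 40/21). Normalize by dividing by the sum 82/21:
  π = (21/82, 21/82, 20/41).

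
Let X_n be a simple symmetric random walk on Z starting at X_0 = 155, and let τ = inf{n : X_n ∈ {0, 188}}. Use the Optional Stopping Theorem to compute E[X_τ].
E[X_τ] = 155

X_n is a martingale and τ is a bounded-mean stopping time (indeed τ is finite a.s. with bounded expectation since the walk is in a bounded region). By the OST, E[X_τ] = E[X_0] = 155. Equivalently: E[X_τ] = 188 · P(hit 188 first) + 0 · P(hit 0 first) = 188 · (155/188) = 155.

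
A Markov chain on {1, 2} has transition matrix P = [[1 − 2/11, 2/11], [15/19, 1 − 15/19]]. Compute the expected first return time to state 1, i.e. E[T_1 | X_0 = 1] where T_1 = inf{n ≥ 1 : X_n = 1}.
E[T_1 | X_0 = 1] = 1/π_1 = 203/165

For an irreducible recurrent Markov chain with stationary distribution π, E[T_i | X_0 = i] = 1/π_i (Kac's formula). Here π_1 = (15/19)/(2/11 + 15/19) = (15/19)/(203/209) = 165/203, so E[T_1 | X_0 = 1] = 1/π_1 = (2/11 + 15/19)/(15/19) = (203/209)/(15/19) = 203/165.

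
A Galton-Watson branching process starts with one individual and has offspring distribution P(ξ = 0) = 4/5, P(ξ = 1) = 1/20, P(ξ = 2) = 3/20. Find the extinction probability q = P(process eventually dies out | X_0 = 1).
q = 1

Mean offspring μ = 0·4/5 + 1·1/20 + 2·3/20 = 7/20 ≤ 1. For μ ≤ 1 with offspring not concentrated at 1, the Galton-Watson process goes extinct almost surely, so q = 1.
(Algebraic check: The pgf is f(s) = 4/5 + 1/20·s + 3/20·s². The extinction probability q is the smallest fixed point of f in [0, 1]. Setting s = f(s):
  3/20·s² + (1/20 − 1)·s + 4/5 = 0
  3/20·s² − (4/5 + 3/20)·s + 4/5 = 0
which factors as (s − 1)·(3/20·s − 4/5) = 0, giving roots s = 1 and s = (4/5)/(3/20) = 16/3. Since 16/3 ≥ 1, the smallest root in [0, 1] is s = 1.)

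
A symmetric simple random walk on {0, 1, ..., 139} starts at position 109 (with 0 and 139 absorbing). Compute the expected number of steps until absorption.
E[τ | X_0 = 109] = 3270

Let v_k = E[τ | X_0 = k]. Boundary: v_0 = v_139 = 0. Recurrence: v_k = 1 + (v_{k-1} + v_{k+1})/2 for 1 ≤ k ≤ 138. The particular solution to v_k − (v_{k-1} + v_{k+1})/2 = 1 is v_k = −k^2. Adding homogeneous solution A + B k and matching boundaries gives v_k = k (139 − k). Substituting k = 109: v_109 = 109 · 30 = 3270.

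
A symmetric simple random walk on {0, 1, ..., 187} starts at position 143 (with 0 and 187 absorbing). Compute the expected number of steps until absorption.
E[τ | X_0 = 143] = 6292

Let v_k = E[τ | X_0 = k]. Boundary: v_0 = v_187 = 0. Recurrence: v_k = 1 + (v_{k-1} + v_{k+1})/2 for 1 ≤ k ≤ 186. The particular solution to v_k − (v_{k-1} + v_{k+1})/2 = 1 is v_k = −k^2. Adding homogeneous solution A + B k and matching boundaries gives v_k = k (187 − k). Substituting k = 143: v_143 = 143 · 44 = 6292.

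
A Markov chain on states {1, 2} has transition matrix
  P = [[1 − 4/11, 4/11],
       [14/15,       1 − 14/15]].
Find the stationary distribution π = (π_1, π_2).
π_1 = 77/107, π_2 = 30/107

Solve πP = π with π_1 + π_2 = 1. From πP = π: π_1 · (1 − 4/11) + π_2 · 14/15 = π_1 ⇒ π_2 · 14/15 = π_1 · 4/11 ⇒ π_2/π_1 = (4/11)/(14/15) = 30/77. Together with π_1 + π_2 = 1:
  π_1 = (14/15)/(4/11 + 14/15) = (14/15)/(214/165) = 77/107,
  π_2 = (4/11)/(4/11 + 14/15) = (4/11)/(214/165) = 30/107.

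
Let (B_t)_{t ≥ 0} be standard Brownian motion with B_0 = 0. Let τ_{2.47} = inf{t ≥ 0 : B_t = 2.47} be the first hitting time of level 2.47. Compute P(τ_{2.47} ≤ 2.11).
P(τ_{2.47} ≤ 2.11) = 2(1 − Φ(2.47/√2.11)) = 2(1 − Φ(1.7004)) ≈ 0.0891

By the reflection principle for standard BM, P(τ_b ≤ t) = 2 · P(B_t ≥ b). Since B_t ~ N(0, t), P(B_t ≥ 2.47) = 1 − Φ(2.47/√t) = 1 − Φ(2.47/√2.11) = 1 − Φ(1.7004) ≈ 0.04453. Doubling: P(τ_{2.47} ≤ 2.11) ≈ 2 · 0.04453 = 0.08906 ≈ 0.0891.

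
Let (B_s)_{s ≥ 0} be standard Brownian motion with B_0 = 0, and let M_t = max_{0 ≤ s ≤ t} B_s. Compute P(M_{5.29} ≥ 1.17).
P(M_{5.29} ≥ 1.17) = 2·P(B_{5.29} ≥ 1.17) = 2(1 − Φ(1.17/√5.29)) ≈ 0.6110

By the reflection principle for Brownian motion, P(M_t ≥ a) = 2 · P(B_t ≥ a) for a ≥ 0. Since B_t ~ N(0, t), P(B_t ≥ 1.17) = 1 − Φ(1.17/√t) = 1 − Φ(1.17/√5.29) = 1 − Φ(0.5087). So
  P(M_{5.29} ≥ 1.17) = 2(1 − Φ(0.5087)) ≈ 0.6110.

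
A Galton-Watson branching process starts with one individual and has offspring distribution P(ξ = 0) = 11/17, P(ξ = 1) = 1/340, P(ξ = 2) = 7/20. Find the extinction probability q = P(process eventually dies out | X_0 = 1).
q = 1

Mean offspring μ = 0·11/17 + 1·1/340 + 2·7/20 = 239/340 ≤ 1. For μ ≤ 1 with offspring not concentrated at 1, the Galton-Watson process goes extinct almost surely, so q = 1.
(Algebraic check: The pgf is f(s) = 11/17 + 1/340·s + 7/20·s². The extinction probability q is the smallest fixed point of f in [0, 1]. Setting s = f(s):
  7/20·s² + (1/340 − 1)·s + 11/17 = 0
  7/20·s² − (11/17 + 7/20)·s + 11/17 = 0
which factors as (s − 1)·(7/20·s − 11/17) = 0, giving roots s = 1 and s = (11/17)/(7/20) = 220/119. Since 220/119 ≥ 1, the smallest root in [0, 1] is s = 1.)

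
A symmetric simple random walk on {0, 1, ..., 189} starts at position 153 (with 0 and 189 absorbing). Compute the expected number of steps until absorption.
E[τ | X_0 = 153] = 5508

Let v_k = E[τ | X_0 = k]. Boundary: v_0 = v_189 = 0. Recurrence: v_k = 1 + (v_{k-1} + v_{k+1})/2 for 1 ≤ k ≤ 188. The particular solution to v_k − (v_{k-1} + v_{k+1})/2 = 1 is v_k = −k^2. Adding homogeneous solution A + B k and matching boundaries gives v_k = k (189 − k). Substituting k = 153: v_153 = 153 · 36 = 5508.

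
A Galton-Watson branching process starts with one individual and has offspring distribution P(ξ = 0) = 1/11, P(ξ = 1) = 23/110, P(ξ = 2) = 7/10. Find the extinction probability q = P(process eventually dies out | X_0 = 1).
q = 10/77

The pgf is f(s) = 1/11 + 23/110·s + 7/10·s². The extinction probability q is the smallest fixed point of f in [0, 1]. Setting s = f(s):
  7/10·s² + (23/110 − 1)·s + 1/11 = 0
  7/10·s² − (1/11 + 7/10)·s + 1/11 = 0
which factors as (s − 1)·(7/10·s − 1/11) = 0, giving roots s = 1 and s = (1/11)/(7/10) = 10/77.
Mean offspring μ = 23/110 + 2·7/10 = 177/110 > 1 (supercritical), so q < 1. The extinction probability is the smaller root: q = (1/11)/(7/10) = 10/77.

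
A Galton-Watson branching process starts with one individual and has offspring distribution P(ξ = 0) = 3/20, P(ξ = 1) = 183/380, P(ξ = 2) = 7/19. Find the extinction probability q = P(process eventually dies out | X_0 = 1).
q = 57/140

The pgf is f(s) = 3/20 + 183/380·s + 7/19·s². The extinction probability q is the smallest fixed point of f in [0, 1]. Setting s = f(s):
  7/19·s² + (183/380 − 1)·s + 3/20 = 0
  7/19·s² − (3/20 + 7/19)·s + 3/20 = 0
which factors as (s − 1)·(7/19·s − 3/20) = 0, giving roots s = 1 and s = (3/20)/(7/19) = 57/140.
Mean offspring μ = 183/380 + 2·7/19 = 463/380 > 1 (supercritical), so q < 1. The extinction probability is the smaller root: q = (3/20)/(7/19) = 57/140.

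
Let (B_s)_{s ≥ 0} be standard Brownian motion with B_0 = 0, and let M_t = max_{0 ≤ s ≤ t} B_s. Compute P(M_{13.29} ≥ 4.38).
P(M_{13.29} ≥ 4.38) = 2·P(B_{13.29} ≥ 4.38) = 2(1 − Φ(4.38/√13.29)) ≈ 0.2296

By the reflection principle for Brownian motion, P(M_t ≥ a) = 2 · P(B_t ≥ a) for a ≥ 0. Since B_t ~ N(0, t), P(B_t ≥ 4.38) = 1 − Φ(4.38/√t) = 1 − Φ(4.38/√13.29) = 1 − Φ(1.2015). So
  P(M_{13.29} ≥ 4.38) = 2(1 − Φ(1.2015)) ≈ 0.2296.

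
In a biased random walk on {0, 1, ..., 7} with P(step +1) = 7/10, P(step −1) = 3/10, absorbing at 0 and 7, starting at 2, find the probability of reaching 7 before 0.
P(hit 7 before 0) = (1 − (3/7)^2) / (1 − (3/7)^7) = 168070/205339

Let u_k denote P(reach 7 before 0 | start at k). Boundary: u_0 = 0, u_7 = 1. Recurrence: u_k = 7/10·u_{k+1} + 3/10·u_{k-1} for 1 ≤ k ≤ 6. Try u_k = A + B·r^k with r = q/p = (3/10)/(7/10) = 3/7. Substitution satisfies the recurrence; boundary conditions give:
  u_k = (1 − r^k) / (1 − r^N) = (1 − (3/7)^2) / (1 − (3/7)^7) = 168070/205339.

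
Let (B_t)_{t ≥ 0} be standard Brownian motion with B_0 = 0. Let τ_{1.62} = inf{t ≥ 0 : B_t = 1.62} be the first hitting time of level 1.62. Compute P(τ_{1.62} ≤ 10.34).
P(τ_{1.62} ≤ 10.34) = 2(1 − Φ(1.62/√10.34)) = 2(1 − Φ(0.5038)) ≈ 0.6144

By the reflection principle for standard BM, P(τ_b ≤ t) = 2 · P(B_t ≥ b). Since B_t ~ N(0, t), P(B_t ≥ 1.62) = 1 − Φ(1.62/√t) = 1 − Φ(1.62/√10.34) = 1 − Φ(0.5038) ≈ 0.30720. Doubling: P(τ_{1.62} ≤ 10.34) ≈ 2 · 0.30720 = 0.61440 ≈ 0.6144.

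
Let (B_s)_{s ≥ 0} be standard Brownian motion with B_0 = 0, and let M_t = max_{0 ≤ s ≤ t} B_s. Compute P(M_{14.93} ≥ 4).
P(M_{14.93} ≥ 4) = 2·P(B_{14.93} ≥ 4) = 2(1 − Φ(4/√14.93)) ≈ 0.3006

By the reflection principle for Brownian motion, P(M_t ≥ a) = 2 · P(B_t ≥ a) for a ≥ 0. Since B_t ~ N(0, t), P(B_t ≥ 4) = 1 − Φ(4/√t) = 1 − Φ(4/√14.93) = 1 − Φ(1.0352). So
  P(M_{14.93} ≥ 4) = 2(1 − Φ(1.0352)) ≈ 0.3006.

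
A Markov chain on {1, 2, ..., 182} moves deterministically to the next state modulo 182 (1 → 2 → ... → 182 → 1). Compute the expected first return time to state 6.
E[T_6 | X_0 = 6] = 182

The chain cycles deterministically, so starting at state 6 it returns in exactly 182 steps. Equivalently, the stationary distribution is uniform π_j = 1/182 for every state j, so by Kac's formula E[T_6] = 1/π_6 = 182.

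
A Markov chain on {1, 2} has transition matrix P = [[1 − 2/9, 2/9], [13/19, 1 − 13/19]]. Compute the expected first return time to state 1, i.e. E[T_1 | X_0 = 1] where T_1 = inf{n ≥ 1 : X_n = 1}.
E[T_1 | X_0 = 1] = 1/π_1 = 155/117

For an irreducible recurrent Markov chain with stationary distribution π, E[T_i | X_0 = i] = 1/π_i (Kac's formula). Here π_1 = (13/19)/(2/9 + 13/19) = (13/19)/(155/171) = 117/155, so E[T_1 | X_0 = 1] = 1/π_1 = (2/9 + 13/19)/(13/19) = (155/171)/(13/19) = 155/117.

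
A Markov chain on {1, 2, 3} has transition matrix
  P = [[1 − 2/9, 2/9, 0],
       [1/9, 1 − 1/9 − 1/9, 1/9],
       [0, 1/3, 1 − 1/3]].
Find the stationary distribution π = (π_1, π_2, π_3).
π = (3/11, 6/11, 2/11)

This is a birth-death chain on three states, which satisfies detailed balance: π_1 · P_{12} = π_2 · P_{21} and π_2 · P_{23} = π_3 · P_{32}.
From π_1 · 2/9 = π_2 · 1/9: π_2/π_1 = (2/9)/(1/9) = 2.
From π_2 · 1/9 = π_3 · 1/3: π_3/π_2 = (1/9)/(1/3) = 1/3.
Take π_1 proportional to 1; then unnormalized π = (1, 2, 2/3). Normalize by dividing by the sum 11/3:
  π = (3/11, 6/11, 2/11).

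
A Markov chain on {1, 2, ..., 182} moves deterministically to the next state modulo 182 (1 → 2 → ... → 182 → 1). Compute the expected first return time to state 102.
E[T_102 | X_0 = 102] = 182

The chain cycles deterministically, so starting at state 102 it returns in exactly 182 steps. Equivalently, the stationary distribution is uniform π_j = 1/182 for every state j, so by Kac's formula E[T_102] = 1/π_102 = 182.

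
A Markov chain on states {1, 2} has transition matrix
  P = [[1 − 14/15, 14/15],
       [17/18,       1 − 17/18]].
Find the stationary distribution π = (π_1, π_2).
π_1 = 85/169, π_2 = 84/169

Solve πP = π with π_1 + π_2 = 1. From πP = π: π_1 · (1 − 14/15) + π_2 · 17/18 = π_1 ⇒ π_2 · 17/18 = π_1 · 14/15 ⇒ π_2/π_1 = (14/15)/(17/18) = 84/85. Together with π_1 + π_2 = 1:
  π_1 = (17/18)/(14/15 + 17/18) = (17/18)/(169/90) = 85/169,
  π_2 = (14/15)/(14/15 + 17/18) = (14/15)/(169/90) = 84/169.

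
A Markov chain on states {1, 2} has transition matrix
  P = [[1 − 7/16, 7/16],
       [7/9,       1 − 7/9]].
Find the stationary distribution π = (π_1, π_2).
π_1 = 16/25, π_2 = 9/25

Solve πP = π with π_1 + π_2 = 1. From πP = π: π_1 · (1 − 7/16) + π_2 · 7/9 = π_1 ⇒ π_2 · 7/9 = π_1 · 7/16 ⇒ π_2/π_1 = (7/16)/(7/9) = 9/16. Together with π_1 + π_2 = 1:
  π_1 = (7/9)/(7/16 + 7/9) = (7/9)/(175/144) = 16/25,
  π_2 = (7/16)/(7/16 + 7/9) = (7/16)/(175/144) = 9/25.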